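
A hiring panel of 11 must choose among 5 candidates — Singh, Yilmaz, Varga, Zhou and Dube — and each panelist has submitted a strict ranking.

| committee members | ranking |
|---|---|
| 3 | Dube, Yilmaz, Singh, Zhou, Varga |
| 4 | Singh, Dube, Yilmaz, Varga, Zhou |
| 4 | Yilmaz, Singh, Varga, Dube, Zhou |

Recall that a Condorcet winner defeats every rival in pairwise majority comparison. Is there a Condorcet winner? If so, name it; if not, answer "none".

none

Pairwise majorities:
Singh–Yilmaz: Yilmaz 7–4.
Singh vs Varga: Singh wins 11–0.
Singh vs Zhou: Singh, 11–0.
Singh vs Dube: Singh, 8–3.
Yilmaz–Varga: Yilmaz 11–0.
Yilmaz–Zhou: Yilmaz 11–0.
Yilmaz–Dube: Dube 7–4.
Varga–Zhou: Varga 8–3.
Varga vs Dube: Dube wins 7–4.
Zhou vs Dube: Dube, 11–0.
Each candidate drops at least one matchup (Singh loses to Yilmaz; Yilmaz loses to Dube; Varga loses to Singh; Zhou loses to Singh; Dube loses to Singh); the cycle Singh beats Dube beats Yilmaz beats Singh rules out a Condorcet winner.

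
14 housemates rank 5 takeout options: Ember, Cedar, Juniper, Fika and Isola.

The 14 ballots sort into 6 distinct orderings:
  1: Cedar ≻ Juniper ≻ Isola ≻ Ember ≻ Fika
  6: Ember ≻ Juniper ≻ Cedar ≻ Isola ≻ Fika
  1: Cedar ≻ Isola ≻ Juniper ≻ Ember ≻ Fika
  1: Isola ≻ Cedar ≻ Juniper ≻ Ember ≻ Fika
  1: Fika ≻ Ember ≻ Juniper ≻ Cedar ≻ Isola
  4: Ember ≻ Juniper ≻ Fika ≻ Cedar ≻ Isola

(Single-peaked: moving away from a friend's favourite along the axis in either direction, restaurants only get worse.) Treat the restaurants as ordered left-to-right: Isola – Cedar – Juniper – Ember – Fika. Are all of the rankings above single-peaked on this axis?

yes

Axis positions: Isola=1, Cedar=2, Juniper=3, Ember=4, Fika=5.
Faction 1 (peak Cedar at position 2): ranking walks positions 2-3-1-4-5, expanding outward from the peak — single-peaked.
Faction 2 (peak Ember at position 4): ranking walks positions 4-3-2-1-5, expanding outward from the peak — single-peaked.
Faction 3 (peak Cedar at position 2): ranking walks positions 2-1-3-4-5, expanding outward from the peak — single-peaked.
Faction 4 (peak Isola at position 1): ranking walks positions 1-2-3-4-5, expanding outward from the peak — single-peaked.
Faction 5 (peak Fika at position 5): ranking walks positions 5-4-3-2-1, expanding outward from the peak — single-peaked.
Faction 6 (peak Ember at position 4): ranking walks positions 4-3-5-2-1, expanding outward from the peak — single-peaked.
Every ranking is single-peaked on this axis.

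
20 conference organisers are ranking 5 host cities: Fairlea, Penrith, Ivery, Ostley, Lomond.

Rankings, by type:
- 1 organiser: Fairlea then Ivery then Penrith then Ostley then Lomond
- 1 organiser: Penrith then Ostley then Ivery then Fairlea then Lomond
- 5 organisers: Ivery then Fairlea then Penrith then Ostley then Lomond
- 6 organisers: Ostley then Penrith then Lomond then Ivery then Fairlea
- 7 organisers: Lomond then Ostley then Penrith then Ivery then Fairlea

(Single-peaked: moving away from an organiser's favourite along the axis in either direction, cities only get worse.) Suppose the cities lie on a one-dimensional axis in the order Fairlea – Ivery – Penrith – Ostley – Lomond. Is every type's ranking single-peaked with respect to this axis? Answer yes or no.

yes

Axis positions: Fairlea=1, Ivery=2, Penrith=3, Ostley=4, Lomond=5.
Type 1 (peak Fairlea at position 1): ranking walks positions 1-2-3-4-5, expanding outward from the peak — single-peaked.
Type 2 (peak Penrith at position 3): ranking walks positions 3-4-2-1-5, expanding outward from the peak — single-peaked.
Type 3 (peak Ivery at position 2): ranking walks positions 2-1-3-4-5, expanding outward from the peak — single-peaked.
Type 4 (peak Ostley at position 4): ranking walks positions 4-3-5-2-1, expanding outward from the peak — single-peaked.
Type 5 (peak Lomond at position 5): ranking walks positions 5-4-3-2-1, expanding outward from the peak — single-peaked.
Every ranking is single-peaked on this axis.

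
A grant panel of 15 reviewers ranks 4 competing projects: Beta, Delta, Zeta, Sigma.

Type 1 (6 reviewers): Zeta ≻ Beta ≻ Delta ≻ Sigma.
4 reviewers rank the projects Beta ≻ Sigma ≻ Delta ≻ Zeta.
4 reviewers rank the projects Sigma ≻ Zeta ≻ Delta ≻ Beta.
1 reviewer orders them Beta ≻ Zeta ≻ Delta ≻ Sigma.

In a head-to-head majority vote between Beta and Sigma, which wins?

Beta

Ballots ranking Beta above Sigma: 6 + 4 + 1 = 11.
Ballots ranking Sigma above Beta: 15 − 11 = 4.
Beta wins the head-to-head 11–4.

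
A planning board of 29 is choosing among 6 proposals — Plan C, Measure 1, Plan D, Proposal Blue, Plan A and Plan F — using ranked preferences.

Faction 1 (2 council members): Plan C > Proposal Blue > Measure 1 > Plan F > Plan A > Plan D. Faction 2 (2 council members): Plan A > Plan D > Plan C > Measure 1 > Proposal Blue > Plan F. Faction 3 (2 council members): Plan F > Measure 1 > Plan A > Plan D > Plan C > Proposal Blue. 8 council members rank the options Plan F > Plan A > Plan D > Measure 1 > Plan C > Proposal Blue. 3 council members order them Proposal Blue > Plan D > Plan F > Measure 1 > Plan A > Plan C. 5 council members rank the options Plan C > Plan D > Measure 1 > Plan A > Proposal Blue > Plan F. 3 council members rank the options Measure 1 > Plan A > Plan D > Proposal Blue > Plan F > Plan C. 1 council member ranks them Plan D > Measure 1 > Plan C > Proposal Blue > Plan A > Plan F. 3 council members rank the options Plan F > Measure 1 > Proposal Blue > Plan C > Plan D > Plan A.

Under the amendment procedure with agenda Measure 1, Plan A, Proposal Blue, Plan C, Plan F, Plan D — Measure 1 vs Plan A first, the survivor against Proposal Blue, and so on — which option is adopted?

Round 1: Measure 1 vs Plan A — 19–10, Measure 1 advances.
Round 2: Measure 1 vs Proposal Blue — 24–5, Measure 1 advances.
Round 3: Measure 1 vs Plan C — 20–9, Measure 1 advances.
Round 4: Measure 1 vs Plan F — 13–16, Plan F advances.
Round 5: Plan F vs Plan D — 15–14, Plan F advances.
The agenda winner is Plan F.

Plan F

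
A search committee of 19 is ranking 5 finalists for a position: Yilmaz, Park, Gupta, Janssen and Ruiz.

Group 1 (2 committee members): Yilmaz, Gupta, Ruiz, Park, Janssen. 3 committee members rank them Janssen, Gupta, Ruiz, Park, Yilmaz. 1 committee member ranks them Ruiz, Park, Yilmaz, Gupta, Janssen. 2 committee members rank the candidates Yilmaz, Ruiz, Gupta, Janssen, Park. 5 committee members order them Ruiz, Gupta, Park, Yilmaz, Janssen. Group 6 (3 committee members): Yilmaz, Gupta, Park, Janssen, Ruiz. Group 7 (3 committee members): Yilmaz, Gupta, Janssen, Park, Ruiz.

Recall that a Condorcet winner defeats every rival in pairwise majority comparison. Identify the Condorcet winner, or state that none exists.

Head-to-head results (19 committee members):
Yilmaz vs Park: Yilmaz, 10–9.
Yilmaz vs Gupta: 11 to 8, Yilmaz.
Yilmaz vs Janssen: Yilmaz, 16–3.
Yilmaz vs Ruiz: Yilmaz is ranked higher on 2+2+3+3 = 10 ballots, Ruiz on 9. Yilmaz wins 10–9.
Park vs Gupta: 1 for Park, 18 for Gupta — Gupta by 18–1.
Park vs Janssen: 2+1+5+3 = 11 for Park, 8 for Janssen — Park by 11–8.
Park vs Ruiz: Park is ranked higher on 3+3 = 6 ballots, Ruiz on 13. Ruiz wins 13–6.
Gupta–Janssen: Gupta 16–3.
Gupta vs Ruiz: Gupta wins 11–8.
Janssen vs Ruiz: Janssen is ranked higher on 3+3+3 = 9 ballots, Ruiz on 10. Ruiz wins 10–9.
Yilmaz beats each of Park, Gupta, Janssen, Ruiz — Yilmaz is the Condorcet winner.

Yilmaz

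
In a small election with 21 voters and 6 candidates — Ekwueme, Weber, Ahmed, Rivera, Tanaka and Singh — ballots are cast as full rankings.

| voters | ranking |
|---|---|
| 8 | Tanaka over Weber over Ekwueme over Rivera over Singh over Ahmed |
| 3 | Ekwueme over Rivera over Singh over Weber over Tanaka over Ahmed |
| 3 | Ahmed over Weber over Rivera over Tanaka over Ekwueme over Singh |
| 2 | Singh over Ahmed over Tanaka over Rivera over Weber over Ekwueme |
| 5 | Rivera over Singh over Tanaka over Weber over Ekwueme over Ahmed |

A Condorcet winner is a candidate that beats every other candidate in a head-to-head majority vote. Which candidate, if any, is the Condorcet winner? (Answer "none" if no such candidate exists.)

none

Pairwise majorities:
Ekwueme vs Weber: Ekwueme preferred on 3 ballots; Weber wins 18–3.
Ekwueme vs Ahmed: Ekwueme is ranked higher on 8+3+5 = 16 ballots, Ahmed on 5. Ekwueme wins 16–5.
Ekwueme vs Rivera: Ekwueme, 11–10.
Ekwueme vs Tanaka: Tanaka wins 18–3.
Ekwueme–Singh: Ekwueme 14–7.
Weber vs Ahmed: Weber wins 16–5.
Weber vs Rivera: Weber is ranked higher on 8+3 = 11 ballots, Rivera on 10. Weber wins 11–10.
Weber vs Tanaka: Weber is ranked higher on 3+3 = 6 ballots, Tanaka on 15. Tanaka wins 15–6.
Weber vs Singh: Weber, 11–10.
Ahmed vs Rivera: Ahmed preferred on 3+2 = 5 ballots; Rivera wins 16–5.
Ahmed–Tanaka: Tanaka 16–5.
Ahmed vs Singh: 3 to 18, Singh.
Rivera vs Tanaka: Rivera wins 11–10.
Rivera vs Singh: Rivera preferred on 8+3+3+5 = 19 ballots; Rivera wins 19–2.
Tanaka vs Singh: Tanaka is ranked higher on 8+3 = 11 ballots, Singh on 10. Tanaka wins 11–10.
Every candidate loses at least once (Ekwueme loses to Weber; Weber loses to Tanaka; Ahmed loses to Ekwueme; Rivera loses to Ekwueme; Tanaka loses to Rivera; Singh loses to Ekwueme). The majority relation contains the cycle Ekwueme beats Rivera beats Tanaka beats Ekwueme, so there is no Condorcet winner.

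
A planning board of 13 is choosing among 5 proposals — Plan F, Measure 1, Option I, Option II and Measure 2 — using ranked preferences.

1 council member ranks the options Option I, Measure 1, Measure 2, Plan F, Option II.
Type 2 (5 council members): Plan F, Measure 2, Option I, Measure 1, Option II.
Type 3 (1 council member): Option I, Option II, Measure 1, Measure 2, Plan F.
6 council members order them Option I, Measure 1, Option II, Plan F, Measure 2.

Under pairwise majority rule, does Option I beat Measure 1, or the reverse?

Ballots ranking Option I above Measure 1: 1 + 5 + 1 + 6 = 13.
Ballots ranking Measure 1 above Option I: 13 − 13 = 0.
Option I wins the head-to-head 13–0.

Option I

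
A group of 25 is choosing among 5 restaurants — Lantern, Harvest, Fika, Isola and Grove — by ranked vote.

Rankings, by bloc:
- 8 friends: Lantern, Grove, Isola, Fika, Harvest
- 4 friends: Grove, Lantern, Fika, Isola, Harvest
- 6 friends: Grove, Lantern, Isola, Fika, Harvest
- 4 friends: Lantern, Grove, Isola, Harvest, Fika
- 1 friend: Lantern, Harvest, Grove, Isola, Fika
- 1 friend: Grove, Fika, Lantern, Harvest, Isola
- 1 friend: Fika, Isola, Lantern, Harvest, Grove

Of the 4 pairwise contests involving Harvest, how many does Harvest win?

Harvest against each rival (25 friends):
Harvest vs Lantern: Harvest is ranked higher on 0 ballots, Lantern on 25. Lantern wins 25–0.
Harvest vs Fika: Harvest is ranked higher on 4+1 = 5 ballots, Fika on 20. Fika wins 20–5.
Harvest vs Isola: 1+1 = 2 for Harvest, 23 for Isola — Isola by 23–2.
Harvest vs Grove: Grove wins 23–2.
Harvest beats no one; loses to Lantern, Fika, Isola, Grove — 0 pairwise wins.

0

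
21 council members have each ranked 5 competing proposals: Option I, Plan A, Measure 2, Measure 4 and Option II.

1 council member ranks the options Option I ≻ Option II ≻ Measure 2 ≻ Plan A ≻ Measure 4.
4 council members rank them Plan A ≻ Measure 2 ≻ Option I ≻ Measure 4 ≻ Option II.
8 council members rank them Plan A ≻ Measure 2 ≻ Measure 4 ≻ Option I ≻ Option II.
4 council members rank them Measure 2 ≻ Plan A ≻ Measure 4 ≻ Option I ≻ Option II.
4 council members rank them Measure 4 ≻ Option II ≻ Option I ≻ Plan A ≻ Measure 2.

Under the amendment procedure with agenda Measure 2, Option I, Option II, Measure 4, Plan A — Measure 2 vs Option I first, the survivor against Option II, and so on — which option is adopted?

Plan A

Round 1: Measure 2 vs Option I — 16–5, Measure 2 advances.
Round 2: Measure 2 vs Option II — 16–5, Measure 2 advances.
Round 3: Measure 2 vs Measure 4 — 17–4, Measure 2 advances.
Round 4: Measure 2 vs Plan A — 5–16, Plan A advances.
The agenda winner is Plan A.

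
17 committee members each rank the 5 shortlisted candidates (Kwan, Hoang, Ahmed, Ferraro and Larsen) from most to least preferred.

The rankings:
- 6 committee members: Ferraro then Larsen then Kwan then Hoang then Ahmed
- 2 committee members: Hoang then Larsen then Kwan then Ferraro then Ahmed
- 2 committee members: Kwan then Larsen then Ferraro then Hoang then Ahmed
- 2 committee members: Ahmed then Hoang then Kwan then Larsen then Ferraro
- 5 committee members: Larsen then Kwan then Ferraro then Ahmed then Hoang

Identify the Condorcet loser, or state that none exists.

Pairwise majorities:
Kwan vs Hoang: Kwan, 13–4.
Kwan vs Ahmed: Kwan wins 15–2.
Kwan–Ferraro: Kwan 11–6.
Kwan vs Larsen: Kwan is ranked higher on 2+2 = 4 ballots, Larsen on 13. Larsen wins 13–4.
Hoang vs Ahmed: Hoang is ranked higher on 6+2+2 = 10 ballots, Ahmed on 7. Hoang wins 10–7.
Hoang vs Ferraro: 2+2 = 4 for Hoang, 13 for Ferraro — Ferraro by 13–4.
Hoang–Larsen: Larsen 13–4.
Ahmed vs Ferraro: Ahmed preferred on 2 ballots; Ferraro wins 15–2.
Ahmed–Larsen: Larsen 15–2.
Ferraro vs Larsen: 6 to 11, Larsen.
Ahmed loses to every other candidate — it is the Condorcet loser.

Ahmed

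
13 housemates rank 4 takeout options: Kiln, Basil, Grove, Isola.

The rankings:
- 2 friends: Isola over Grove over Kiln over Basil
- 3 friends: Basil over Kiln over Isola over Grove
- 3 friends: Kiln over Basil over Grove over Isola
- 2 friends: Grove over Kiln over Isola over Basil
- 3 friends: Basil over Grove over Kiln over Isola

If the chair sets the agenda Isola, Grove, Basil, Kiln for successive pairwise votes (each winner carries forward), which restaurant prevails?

Kiln

Round 1: Isola vs Grove — 5–8, Grove advances.
Round 2: Grove vs Basil — 4–9, Basil advances.
Round 3: Basil vs Kiln — 6–7, Kiln advances.
The agenda winner is Kiln.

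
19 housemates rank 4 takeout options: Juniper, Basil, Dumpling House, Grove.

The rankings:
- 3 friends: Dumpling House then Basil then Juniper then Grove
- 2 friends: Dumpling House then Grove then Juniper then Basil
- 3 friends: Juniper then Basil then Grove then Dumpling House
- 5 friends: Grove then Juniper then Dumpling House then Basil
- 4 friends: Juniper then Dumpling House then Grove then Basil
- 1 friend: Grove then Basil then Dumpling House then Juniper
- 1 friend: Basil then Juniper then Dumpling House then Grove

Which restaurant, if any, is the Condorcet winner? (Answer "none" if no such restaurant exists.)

Juniper

Pairwise majorities:
Juniper vs Basil: Juniper wins 14–5.
Juniper vs Dumpling House: Juniper wins 13–6.
Juniper vs Grove: Juniper, 11–8.
Basil vs Dumpling House: Dumpling House wins 14–5.
Basil vs Grove: Grove, 12–7.
Dumpling House–Grove: Dumpling House 10–9.
Juniper wins every pairwise contest, so Juniper is the Condorcet winner.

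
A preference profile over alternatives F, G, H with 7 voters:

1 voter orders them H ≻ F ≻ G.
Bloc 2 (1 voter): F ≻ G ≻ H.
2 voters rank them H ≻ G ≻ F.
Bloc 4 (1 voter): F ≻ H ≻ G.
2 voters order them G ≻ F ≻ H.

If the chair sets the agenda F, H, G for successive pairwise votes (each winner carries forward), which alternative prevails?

G

Round 1: F vs H — 4–3, F advances.
Round 2: F vs G — 3–4, G advances.
The agenda winner is G.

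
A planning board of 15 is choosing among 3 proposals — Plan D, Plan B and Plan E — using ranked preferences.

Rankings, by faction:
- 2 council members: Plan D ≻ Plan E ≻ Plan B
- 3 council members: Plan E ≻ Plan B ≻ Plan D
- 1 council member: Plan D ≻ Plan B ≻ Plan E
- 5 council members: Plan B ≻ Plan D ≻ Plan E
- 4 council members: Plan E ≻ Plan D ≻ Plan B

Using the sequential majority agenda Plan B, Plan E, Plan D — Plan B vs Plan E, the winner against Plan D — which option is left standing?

Plan D

Round 1: Plan B vs Plan E — 6–9, Plan E advances.
Round 2: Plan E vs Plan D — 7–8, Plan D advances.
Plan D survives the agenda.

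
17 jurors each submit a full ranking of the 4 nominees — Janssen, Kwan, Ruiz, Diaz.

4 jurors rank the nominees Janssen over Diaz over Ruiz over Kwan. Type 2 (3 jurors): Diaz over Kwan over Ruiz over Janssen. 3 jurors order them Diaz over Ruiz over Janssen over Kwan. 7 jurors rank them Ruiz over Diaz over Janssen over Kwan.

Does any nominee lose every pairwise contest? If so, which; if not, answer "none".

Kwan

Head-to-head results (17 jurors):
Janssen vs Kwan: Janssen, 14–3.
Janssen vs Ruiz: Ruiz, 13–4.
Janssen vs Diaz: 4 to 13, Diaz.
Kwan vs Ruiz: Kwan is ranked higher on 3 ballots, Ruiz on 14. Ruiz wins 14–3.
Kwan vs Diaz: 0 for Kwan, 17 for Diaz — Diaz by 17–0.
Ruiz vs Diaz: 7 to 10, Diaz.
Kwan is beaten in every head-to-head and is the Condorcet loser.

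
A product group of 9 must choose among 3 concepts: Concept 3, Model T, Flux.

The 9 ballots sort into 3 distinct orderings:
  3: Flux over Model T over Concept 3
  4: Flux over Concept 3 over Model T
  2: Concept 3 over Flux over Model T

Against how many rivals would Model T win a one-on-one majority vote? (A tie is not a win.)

0

Model T against each rival (9 engineers):
Model T vs Concept 3: Concept 3 wins 6–3.
Model T–Flux: Flux 9–0.
Model T beats no one; loses to Concept 3, Flux — 0 pairwise wins.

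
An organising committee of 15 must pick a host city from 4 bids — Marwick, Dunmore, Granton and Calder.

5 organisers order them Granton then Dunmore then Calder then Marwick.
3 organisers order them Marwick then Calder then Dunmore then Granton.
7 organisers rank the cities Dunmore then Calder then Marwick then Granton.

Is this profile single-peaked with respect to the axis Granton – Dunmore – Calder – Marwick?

Axis positions: Granton=1, Dunmore=2, Calder=3, Marwick=4.
Cluster 1 (peak Granton at position 1): ranking walks positions 1-2-3-4, expanding outward from the peak — single-peaked.
Cluster 2 (peak Marwick at position 4): ranking walks positions 4-3-2-1, expanding outward from the peak — single-peaked.
Cluster 3 (peak Dunmore at position 2): ranking walks positions 2-3-4-1, expanding outward from the peak — single-peaked.
Every ranking is single-peaked on this axis.

yes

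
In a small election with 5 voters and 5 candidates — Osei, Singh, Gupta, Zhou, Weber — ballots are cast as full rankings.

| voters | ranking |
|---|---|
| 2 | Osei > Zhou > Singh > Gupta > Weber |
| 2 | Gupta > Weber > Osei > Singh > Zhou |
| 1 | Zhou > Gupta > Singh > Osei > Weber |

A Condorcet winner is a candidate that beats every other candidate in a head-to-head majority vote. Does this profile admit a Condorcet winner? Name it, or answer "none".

Head-to-head results (5 voters):
Osei vs Singh: Osei is ranked higher on 2+2 = 4 ballots, Singh on 1. Osei wins 4–1.
Osei vs Gupta: Osei is ranked higher on 2 ballots, Gupta on 3. Gupta wins 3–2.
Osei vs Zhou: 2+2 = 4 for Osei, 1 for Zhou — Osei by 4–1.
Osei vs Weber: Osei is ranked higher on 2+1 = 3 ballots, Weber on 2. Osei wins 3–2.
Singh vs Gupta: 2 for Singh, 3 for Gupta — Gupta by 3–2.
Singh vs Zhou: 2 to 3, Zhou.
Singh vs Weber: Singh preferred on 2+1 = 3 ballots; Singh wins 3–2.
Gupta vs Zhou: Gupta is ranked higher on 2 ballots, Zhou on 3. Zhou wins 3–2.
Gupta vs Weber: Gupta preferred on 2+2+1 = 5 ballots; Gupta wins 5–0.
Zhou vs Weber: Zhou is ranked higher on 2+1 = 3 ballots, Weber on 2. Zhou wins 3–2.
Every candidate loses at least once (Osei loses to Gupta; Singh loses to Osei; Gupta loses to Zhou; Zhou loses to Osei; Weber loses to Osei). The majority relation contains the cycle Osei > Zhou > Gupta > Osei, so there is no Condorcet winner.

none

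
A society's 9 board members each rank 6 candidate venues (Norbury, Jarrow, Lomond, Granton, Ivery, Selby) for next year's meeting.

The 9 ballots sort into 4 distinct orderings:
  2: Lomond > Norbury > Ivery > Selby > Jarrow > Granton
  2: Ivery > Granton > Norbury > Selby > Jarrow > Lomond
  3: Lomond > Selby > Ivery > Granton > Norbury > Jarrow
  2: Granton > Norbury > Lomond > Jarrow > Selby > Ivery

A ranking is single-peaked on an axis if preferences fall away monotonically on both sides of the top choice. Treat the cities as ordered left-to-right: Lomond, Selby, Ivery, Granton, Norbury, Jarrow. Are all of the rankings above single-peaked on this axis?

Axis positions: Lomond=1, Selby=2, Ivery=3, Granton=4, Norbury=5, Jarrow=6.
Ballot type 1: ranking walks positions 1-5-3-2-6-4; Norbury is ranked above Selby even though Selby lies between Norbury and the peak Lomond on the axis — preferences dip and rise again. Not single-peaked.
Ballot type 2 (peak Ivery at position 3): ranking walks positions 3-4-5-2-6-1, expanding outward from the peak — single-peaked.
Ballot type 3 (peak Lomond at position 1): ranking walks positions 1-2-3-4-5-6, expanding outward from the peak — single-peaked.
Ballot type 4: ranking walks positions 4-5-1-6-2-3; Lomond is ranked above Ivery even though Ivery lies between Lomond and the peak Granton on the axis — preferences dip and rise again. Not single-peaked.
Ballot type 1 violates single-peakedness, so the profile is not single-peaked on this axis.

no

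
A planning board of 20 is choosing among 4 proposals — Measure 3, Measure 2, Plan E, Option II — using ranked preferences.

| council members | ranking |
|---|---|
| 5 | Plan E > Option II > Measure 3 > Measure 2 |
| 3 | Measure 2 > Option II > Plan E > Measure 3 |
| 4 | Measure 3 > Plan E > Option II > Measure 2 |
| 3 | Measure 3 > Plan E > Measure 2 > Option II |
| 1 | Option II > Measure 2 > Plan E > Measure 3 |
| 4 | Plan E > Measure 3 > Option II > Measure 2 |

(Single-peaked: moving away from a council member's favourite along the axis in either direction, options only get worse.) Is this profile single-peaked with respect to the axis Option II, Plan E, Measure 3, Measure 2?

Axis positions: Option II=1, Plan E=2, Measure 3=3, Measure 2=4.
Group 1 (peak Plan E at position 2): ranking walks positions 2-1-3-4, expanding outward from the peak — single-peaked.
Group 2: ranking walks positions 4-1-2-3; Option II is ranked above Measure 3 even though Measure 3 lies between Option II and the peak Measure 2 on the axis — preferences dip and rise again. Not single-peaked.
Group 3 (peak Measure 3 at position 3): ranking walks positions 3-2-1-4, expanding outward from the peak — single-peaked.
Group 4 (peak Measure 3 at position 3): ranking walks positions 3-2-4-1, expanding outward from the peak — single-peaked.
Group 5: ranking walks positions 1-4-2-3; Measure 2 is ranked above Plan E even though Plan E lies between Measure 2 and the peak Option II on the axis — preferences dip and rise again. Not single-peaked.
Group 6 (peak Plan E at position 2): ranking walks positions 2-3-1-4, expanding outward from the peak — single-peaked.
Group 2 violates single-peakedness, so the profile is not single-peaked on this axis.

no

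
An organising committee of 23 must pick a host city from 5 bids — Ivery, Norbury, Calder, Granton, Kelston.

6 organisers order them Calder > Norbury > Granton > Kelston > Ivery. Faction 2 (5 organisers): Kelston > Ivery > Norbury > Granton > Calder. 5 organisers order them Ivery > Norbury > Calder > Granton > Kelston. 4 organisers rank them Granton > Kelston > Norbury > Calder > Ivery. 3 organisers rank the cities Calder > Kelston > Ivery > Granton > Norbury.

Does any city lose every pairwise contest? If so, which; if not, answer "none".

none

Pairwise majorities:
Ivery vs Norbury: 5+5+3 = 13 for Ivery, 10 for Norbury — Ivery by 13–10.
Ivery vs Calder: 10 to 13, Calder.
Ivery vs Granton: 13 to 10, Ivery.
Ivery vs Kelston: 5 for Ivery, 18 for Kelston — Kelston by 18–5.
Norbury vs Calder: 5+5+4 = 14 for Norbury, 9 for Calder — Norbury by 14–9.
Norbury vs Granton: Norbury, 16–7.
Norbury vs Kelston: Kelston wins 12–11.
Calder–Granton: Calder 14–9.
Calder–Kelston: Calder 14–9.
Granton vs Kelston: Granton, 15–8.
No city is winless: Ivery beats Norbury; Norbury beats Calder; Calder beats Ivery; Granton beats Kelston; Kelston beats Ivery. There is no Condorcet loser.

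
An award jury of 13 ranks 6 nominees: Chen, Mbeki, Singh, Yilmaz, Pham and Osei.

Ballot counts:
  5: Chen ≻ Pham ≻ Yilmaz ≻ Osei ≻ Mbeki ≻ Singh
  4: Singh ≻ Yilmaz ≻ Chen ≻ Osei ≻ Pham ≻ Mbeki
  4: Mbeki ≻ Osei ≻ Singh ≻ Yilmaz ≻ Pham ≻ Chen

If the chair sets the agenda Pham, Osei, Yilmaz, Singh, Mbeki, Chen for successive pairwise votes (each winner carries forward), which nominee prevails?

Round 1: Pham vs Osei — 5–8, Osei advances.
Round 2: Osei vs Yilmaz — 4–9, Yilmaz advances.
Round 3: Yilmaz vs Singh — 5–8, Singh advances.
Round 4: Singh vs Mbeki — 4–9, Mbeki advances.
Round 5: Mbeki vs Chen — 4–9, Chen advances.
Chen survives the agenda.

Chen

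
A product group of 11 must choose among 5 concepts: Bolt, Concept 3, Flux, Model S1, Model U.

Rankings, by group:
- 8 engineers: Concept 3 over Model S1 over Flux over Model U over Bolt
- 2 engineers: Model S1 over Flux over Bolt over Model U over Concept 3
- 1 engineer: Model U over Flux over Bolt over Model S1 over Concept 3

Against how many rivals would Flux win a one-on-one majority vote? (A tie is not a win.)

2

Flux against each rival (11 engineers):
Flux vs Bolt: 11 to 0, Flux.
Flux vs Concept 3: Concept 3, 8–3.
Flux vs Model S1: Flux preferred on 1 ballot; Model S1 wins 10–1.
Flux–Model U: Flux 10–1.
Flux beats Bolt, Model U; loses to Concept 3, Model S1 — 2 pairwise wins.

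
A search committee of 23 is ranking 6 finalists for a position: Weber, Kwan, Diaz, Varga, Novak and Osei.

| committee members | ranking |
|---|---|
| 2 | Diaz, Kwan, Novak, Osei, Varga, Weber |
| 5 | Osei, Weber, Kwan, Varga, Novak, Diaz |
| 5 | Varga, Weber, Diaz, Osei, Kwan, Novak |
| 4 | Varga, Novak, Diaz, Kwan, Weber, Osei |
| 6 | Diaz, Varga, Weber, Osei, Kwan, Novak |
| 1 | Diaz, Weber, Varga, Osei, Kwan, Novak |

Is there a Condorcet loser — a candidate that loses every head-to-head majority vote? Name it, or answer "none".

Head-to-head results (23 committee members):
Weber vs Kwan: Weber preferred on 5+5+6+1 = 17 ballots; Weber wins 17–6.
Weber vs Diaz: Diaz, 13–10.
Weber vs Varga: Varga, 17–6.
Weber vs Novak: Weber wins 17–6.
Weber vs Osei: 16 to 7, Weber.
Kwan vs Diaz: Kwan preferred on 5 ballots; Diaz wins 18–5.
Kwan vs Varga: Kwan preferred on 2+5 = 7 ballots; Varga wins 16–7.
Kwan vs Novak: Kwan preferred on 2+5+5+6+1 = 19 ballots; Kwan wins 19–4.
Kwan–Osei: Osei 17–6.
Diaz–Varga: Varga 14–9.
Diaz vs Novak: Diaz preferred on 2+5+6+1 = 14 ballots; Diaz wins 14–9.
Diaz vs Osei: Diaz preferred on 2+5+4+6+1 = 18 ballots; Diaz wins 18–5.
Varga vs Novak: Varga, 21–2.
Varga vs Osei: 16 to 7, Varga.
Novak–Osei: Osei 17–6.
Only Novak has no wins; Novak is the Condorcet loser.

Novak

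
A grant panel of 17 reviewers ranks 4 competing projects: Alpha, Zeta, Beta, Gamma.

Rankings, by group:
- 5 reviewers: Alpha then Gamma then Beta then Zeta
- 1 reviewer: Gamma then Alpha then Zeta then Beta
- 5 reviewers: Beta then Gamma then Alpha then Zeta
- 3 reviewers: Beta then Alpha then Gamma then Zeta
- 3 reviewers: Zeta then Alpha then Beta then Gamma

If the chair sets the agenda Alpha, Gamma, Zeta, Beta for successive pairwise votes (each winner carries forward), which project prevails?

Alpha

Round 1: Alpha vs Gamma — 11–6, Alpha advances.
Round 2: Alpha vs Zeta — 14–3, Alpha advances.
Round 3: Alpha vs Beta — 9–8, Alpha advances.
The agenda winner is Alpha.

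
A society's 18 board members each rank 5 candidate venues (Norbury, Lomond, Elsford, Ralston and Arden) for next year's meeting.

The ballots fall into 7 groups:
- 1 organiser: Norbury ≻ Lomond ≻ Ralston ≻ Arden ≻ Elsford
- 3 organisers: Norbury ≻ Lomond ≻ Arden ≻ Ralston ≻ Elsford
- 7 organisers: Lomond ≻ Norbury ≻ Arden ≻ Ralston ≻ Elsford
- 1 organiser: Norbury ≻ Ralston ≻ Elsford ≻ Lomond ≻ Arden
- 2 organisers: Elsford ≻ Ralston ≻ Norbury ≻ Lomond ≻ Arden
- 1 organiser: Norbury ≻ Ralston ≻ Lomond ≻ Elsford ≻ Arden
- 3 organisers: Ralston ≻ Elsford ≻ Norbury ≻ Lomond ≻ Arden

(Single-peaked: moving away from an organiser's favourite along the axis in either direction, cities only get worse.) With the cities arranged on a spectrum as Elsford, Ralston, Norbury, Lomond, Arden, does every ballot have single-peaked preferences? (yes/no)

Axis positions: Elsford=1, Ralston=2, Norbury=3, Lomond=4, Arden=5.
Group 1 (peak Norbury at position 3): ranking walks positions 3-4-2-5-1, expanding outward from the peak — single-peaked.
Group 2 (peak Norbury at position 3): ranking walks positions 3-4-5-2-1, expanding outward from the peak — single-peaked.
Group 3 (peak Lomond at position 4): ranking walks positions 4-3-5-2-1, expanding outward from the peak — single-peaked.
Group 4 (peak Norbury at position 3): ranking walks positions 3-2-1-4-5, expanding outward from the peak — single-peaked.
Group 5 (peak Elsford at position 1): ranking walks positions 1-2-3-4-5, expanding outward from the peak — single-peaked.
Group 6 (peak Norbury at position 3): ranking walks positions 3-2-4-1-5, expanding outward from the peak — single-peaked.
Group 7 (peak Ralston at position 2): ranking walks positions 2-1-3-4-5, expanding outward from the peak — single-peaked.
Every ranking is single-peaked on this axis.

yes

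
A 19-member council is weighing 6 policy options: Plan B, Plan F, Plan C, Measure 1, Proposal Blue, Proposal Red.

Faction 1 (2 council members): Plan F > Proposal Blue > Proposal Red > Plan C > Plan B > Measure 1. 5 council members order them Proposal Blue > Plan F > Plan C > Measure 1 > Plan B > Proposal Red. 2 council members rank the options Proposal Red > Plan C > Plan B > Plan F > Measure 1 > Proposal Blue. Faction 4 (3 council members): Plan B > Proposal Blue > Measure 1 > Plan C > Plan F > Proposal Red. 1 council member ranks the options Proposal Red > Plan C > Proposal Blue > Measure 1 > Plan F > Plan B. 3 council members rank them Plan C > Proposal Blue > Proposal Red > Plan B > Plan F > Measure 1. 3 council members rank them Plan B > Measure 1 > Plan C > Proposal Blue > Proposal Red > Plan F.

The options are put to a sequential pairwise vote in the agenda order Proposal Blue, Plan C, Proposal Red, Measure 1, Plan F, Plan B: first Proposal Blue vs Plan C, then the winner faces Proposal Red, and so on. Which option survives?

Round 1: Proposal Blue vs Plan C — 10–9, Proposal Blue advances.
Round 2: Proposal Blue vs Proposal Red — 16–3, Proposal Blue advances.
Round 3: Proposal Blue vs Measure 1 — 14–5, Proposal Blue advances.
Round 4: Proposal Blue vs Plan F — 15–4, Proposal Blue advances.
Round 5: Proposal Blue vs Plan B — 11–8, Proposal Blue advances.
The agenda winner is Proposal Blue.

Proposal Blue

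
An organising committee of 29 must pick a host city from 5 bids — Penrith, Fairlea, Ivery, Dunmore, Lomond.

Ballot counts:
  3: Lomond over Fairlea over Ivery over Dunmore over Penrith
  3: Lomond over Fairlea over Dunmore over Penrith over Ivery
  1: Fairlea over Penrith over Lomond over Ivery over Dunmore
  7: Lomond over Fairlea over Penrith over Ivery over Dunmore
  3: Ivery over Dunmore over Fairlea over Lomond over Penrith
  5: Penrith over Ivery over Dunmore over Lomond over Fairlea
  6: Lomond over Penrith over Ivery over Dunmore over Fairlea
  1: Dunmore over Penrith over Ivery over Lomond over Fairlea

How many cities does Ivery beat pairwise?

Ivery against each rival (29 organisers):
Ivery vs Penrith: Ivery preferred on 3+3 = 6 ballots; Penrith wins 23–6.
Ivery vs Fairlea: Ivery wins 15–14.
Ivery vs Dunmore: Ivery, 25–4.
Ivery vs Lomond: Ivery preferred on 3+5+1 = 9 ballots; Lomond wins 20–9.
Ivery beats Fairlea, Dunmore; loses to Penrith, Lomond — 2 pairwise wins.

2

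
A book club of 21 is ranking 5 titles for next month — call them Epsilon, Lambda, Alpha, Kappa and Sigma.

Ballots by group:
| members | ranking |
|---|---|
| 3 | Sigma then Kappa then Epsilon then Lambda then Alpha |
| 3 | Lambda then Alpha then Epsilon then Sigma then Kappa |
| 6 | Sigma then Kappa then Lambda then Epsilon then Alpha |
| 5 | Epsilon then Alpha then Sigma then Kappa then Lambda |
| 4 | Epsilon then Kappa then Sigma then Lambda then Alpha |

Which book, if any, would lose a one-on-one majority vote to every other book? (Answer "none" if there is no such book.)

Head-to-head results (21 members):
Epsilon vs Lambda: Epsilon, 12–9.
Epsilon vs Alpha: Epsilon preferred on 3+6+5+4 = 18 ballots; Epsilon wins 18–3.
Epsilon vs Kappa: 3+5+4 = 12 for Epsilon, 9 for Kappa — Epsilon by 12–9.
Epsilon vs Sigma: Epsilon, 12–9.
Lambda vs Alpha: 16 to 5, Lambda.
Lambda vs Kappa: 3 for Lambda, 18 for Kappa — Kappa by 18–3.
Lambda vs Sigma: Sigma, 18–3.
Alpha vs Kappa: 3+5 = 8 for Alpha, 13 for Kappa — Kappa by 13–8.
Alpha vs Sigma: Alpha preferred on 3+5 = 8 ballots; Sigma wins 13–8.
Kappa vs Sigma: 4 to 17, Sigma.
Alpha is beaten in every head-to-head and is the Condorcet loser.

Alpha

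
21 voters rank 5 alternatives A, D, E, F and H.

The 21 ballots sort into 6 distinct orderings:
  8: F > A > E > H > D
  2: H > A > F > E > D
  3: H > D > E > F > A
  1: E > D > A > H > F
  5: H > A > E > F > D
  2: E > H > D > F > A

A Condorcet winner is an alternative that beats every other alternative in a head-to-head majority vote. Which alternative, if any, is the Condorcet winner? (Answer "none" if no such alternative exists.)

none

Head-to-head results (21 voters):
A vs D: A, 15–6.
A–E: A 15–6.
A vs F: F, 13–8.
A vs H: H, 12–9.
D vs E: E, 18–3.
D vs F: F wins 15–6.
D vs H: H wins 20–1.
E vs F: E, 11–10.
E vs H: E wins 11–10.
F vs H: H wins 13–8.
Each alternative drops at least one matchup (A loses to F; D loses to A; E loses to A; F loses to E; H loses to E); the cycle A beats E beats F beats A rules out a Condorcet winner.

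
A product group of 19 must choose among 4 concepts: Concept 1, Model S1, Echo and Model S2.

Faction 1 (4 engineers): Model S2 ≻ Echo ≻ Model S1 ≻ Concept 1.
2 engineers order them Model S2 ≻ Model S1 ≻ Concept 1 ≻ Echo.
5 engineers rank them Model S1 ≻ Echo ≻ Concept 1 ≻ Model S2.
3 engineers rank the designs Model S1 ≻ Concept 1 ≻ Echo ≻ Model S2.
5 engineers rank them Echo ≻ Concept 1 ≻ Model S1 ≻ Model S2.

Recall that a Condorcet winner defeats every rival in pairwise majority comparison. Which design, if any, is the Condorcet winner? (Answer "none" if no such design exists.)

Check each pair by majority over 19 ballots:
Concept 1 vs Model S1: Model S1, 14–5.
Concept 1 vs Echo: Echo wins 14–5.
Concept 1 vs Model S2: Concept 1 wins 13–6.
Model S1 vs Echo: Model S1, 10–9.
Model S1–Model S2: Model S1 13–6.
Echo vs Model S2: Echo wins 13–6.
Model S1 beats each of Concept 1, Echo, Model S2 — Model S1 is the Condorcet winner.

Model S1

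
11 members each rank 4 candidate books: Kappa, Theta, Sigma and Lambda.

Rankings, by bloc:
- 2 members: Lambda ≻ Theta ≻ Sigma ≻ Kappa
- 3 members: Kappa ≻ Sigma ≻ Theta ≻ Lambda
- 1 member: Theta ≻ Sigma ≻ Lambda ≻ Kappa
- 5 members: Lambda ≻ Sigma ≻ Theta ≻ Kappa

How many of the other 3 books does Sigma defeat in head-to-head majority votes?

2

Sigma against each rival (11 members):
Sigma vs Kappa: Sigma, 8–3.
Sigma vs Theta: Sigma is ranked higher on 3+5 = 8 ballots, Theta on 3. Sigma wins 8–3.
Sigma vs Lambda: 3+1 = 4 for Sigma, 7 for Lambda — Lambda by 7–4.
Sigma beats Kappa, Theta; loses to Lambda — 2 pairwise wins.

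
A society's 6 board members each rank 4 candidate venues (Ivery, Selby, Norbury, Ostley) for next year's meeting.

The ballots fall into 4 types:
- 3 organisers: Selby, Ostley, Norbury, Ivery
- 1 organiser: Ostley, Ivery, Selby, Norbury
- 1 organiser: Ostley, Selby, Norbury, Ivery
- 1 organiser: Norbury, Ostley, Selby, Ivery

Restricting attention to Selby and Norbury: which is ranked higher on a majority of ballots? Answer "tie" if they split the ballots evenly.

Selby

Ballots ranking Selby above Norbury: 3 + 1 + 1 = 5.
Ballots ranking Norbury above Selby: 6 − 5 = 1.
Selby wins the head-to-head 5–1.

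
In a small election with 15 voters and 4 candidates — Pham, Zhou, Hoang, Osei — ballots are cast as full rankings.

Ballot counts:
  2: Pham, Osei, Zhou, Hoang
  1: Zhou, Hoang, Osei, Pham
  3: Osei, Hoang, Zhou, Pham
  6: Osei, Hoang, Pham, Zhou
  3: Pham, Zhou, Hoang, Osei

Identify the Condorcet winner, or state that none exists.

Osei

Head-to-head results (15 voters):
Pham–Zhou: Pham 11–4.
Pham vs Hoang: Hoang, 10–5.
Pham vs Osei: Osei, 10–5.
Zhou–Hoang: Hoang 9–6.
Zhou–Osei: Osei 11–4.
Hoang vs Osei: Osei wins 11–4.
Osei defeats every rival head-to-head and is the Condorcet winner.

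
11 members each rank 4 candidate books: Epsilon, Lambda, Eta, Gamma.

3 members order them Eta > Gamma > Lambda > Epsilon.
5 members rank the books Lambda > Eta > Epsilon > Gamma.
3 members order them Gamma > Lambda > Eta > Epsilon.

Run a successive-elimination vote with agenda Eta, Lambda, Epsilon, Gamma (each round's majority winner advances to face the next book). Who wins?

Round 1: Eta vs Lambda — 3–8, Lambda advances.
Round 2: Lambda vs Epsilon — 11–0, Lambda advances.
Round 3: Lambda vs Gamma — 5–6, Gamma advances.
The agenda winner is Gamma.

Gamma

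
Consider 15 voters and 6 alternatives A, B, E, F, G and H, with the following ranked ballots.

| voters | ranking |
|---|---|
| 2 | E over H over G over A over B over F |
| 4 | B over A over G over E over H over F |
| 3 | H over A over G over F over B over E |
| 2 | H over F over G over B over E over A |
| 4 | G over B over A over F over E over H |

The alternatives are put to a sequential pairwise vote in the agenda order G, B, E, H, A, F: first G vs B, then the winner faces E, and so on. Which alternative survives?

Round 1: G vs B — 11–4, G advances.
Round 2: G vs E — 13–2, G advances.
Round 3: G vs H — 8–7, G advances.
Round 4: G vs A — 8–7, G advances.
Round 5: G vs F — 13–2, G advances.
G survives the agenda.

G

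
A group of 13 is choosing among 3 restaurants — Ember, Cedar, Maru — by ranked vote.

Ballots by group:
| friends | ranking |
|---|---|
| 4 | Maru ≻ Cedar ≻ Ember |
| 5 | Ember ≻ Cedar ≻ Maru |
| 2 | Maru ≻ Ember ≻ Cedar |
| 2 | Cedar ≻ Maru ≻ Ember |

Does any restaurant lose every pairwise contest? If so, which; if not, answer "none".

none

Head-to-head results (13 friends):
Ember–Cedar: Ember 7–6.
Ember vs Maru: Ember is ranked higher on 5 ballots, Maru on 8. Maru wins 8–5.
Cedar vs Maru: 5+2 = 7 for Cedar, 6 for Maru — Cedar by 7–6.
No restaurant is winless: Ember beats Cedar; Cedar beats Maru; Maru beats Ember. There is no Condorcet loser.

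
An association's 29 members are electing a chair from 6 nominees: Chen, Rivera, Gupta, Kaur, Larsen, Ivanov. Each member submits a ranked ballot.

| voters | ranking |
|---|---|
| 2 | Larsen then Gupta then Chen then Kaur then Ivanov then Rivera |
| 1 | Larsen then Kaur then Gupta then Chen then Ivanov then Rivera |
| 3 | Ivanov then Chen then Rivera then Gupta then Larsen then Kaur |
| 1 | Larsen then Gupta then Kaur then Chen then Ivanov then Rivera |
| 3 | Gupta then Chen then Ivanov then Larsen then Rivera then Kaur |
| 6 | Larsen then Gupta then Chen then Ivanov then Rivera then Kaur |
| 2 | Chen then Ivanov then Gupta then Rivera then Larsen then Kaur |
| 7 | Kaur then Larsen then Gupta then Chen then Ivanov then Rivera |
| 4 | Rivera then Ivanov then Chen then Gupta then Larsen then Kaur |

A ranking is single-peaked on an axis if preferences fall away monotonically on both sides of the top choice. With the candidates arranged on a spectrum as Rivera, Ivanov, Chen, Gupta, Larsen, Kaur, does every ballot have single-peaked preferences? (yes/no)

yes

Axis positions: Rivera=1, Ivanov=2, Chen=3, Gupta=4, Larsen=5, Kaur=6.
Faction 1 (peak Larsen at position 5): ranking walks positions 5-4-3-6-2-1, expanding outward from the peak — single-peaked.
Faction 2 (peak Larsen at position 5): ranking walks positions 5-6-4-3-2-1, expanding outward from the peak — single-peaked.
Faction 3 (peak Ivanov at position 2): ranking walks positions 2-3-1-4-5-6, expanding outward from the peak — single-peaked.
Faction 4 (peak Larsen at position 5): ranking walks positions 5-4-6-3-2-1, expanding outward from the peak — single-peaked.
Faction 5 (peak Gupta at position 4): ranking walks positions 4-3-2-5-1-6, expanding outward from the peak — single-peaked.
Faction 6 (peak Larsen at position 5): ranking walks positions 5-4-3-2-1-6, expanding outward from the peak — single-peaked.
Faction 7 (peak Chen at position 3): ranking walks positions 3-2-4-1-5-6, expanding outward from the peak — single-peaked.
Faction 8 (peak Kaur at position 6): ranking walks positions 6-5-4-3-2-1, expanding outward from the peak — single-peaked.
Faction 9 (peak Rivera at position 1): ranking walks positions 1-2-3-4-5-6, expanding outward from the peak — single-peaked.
Every ranking is single-peaked on this axis.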